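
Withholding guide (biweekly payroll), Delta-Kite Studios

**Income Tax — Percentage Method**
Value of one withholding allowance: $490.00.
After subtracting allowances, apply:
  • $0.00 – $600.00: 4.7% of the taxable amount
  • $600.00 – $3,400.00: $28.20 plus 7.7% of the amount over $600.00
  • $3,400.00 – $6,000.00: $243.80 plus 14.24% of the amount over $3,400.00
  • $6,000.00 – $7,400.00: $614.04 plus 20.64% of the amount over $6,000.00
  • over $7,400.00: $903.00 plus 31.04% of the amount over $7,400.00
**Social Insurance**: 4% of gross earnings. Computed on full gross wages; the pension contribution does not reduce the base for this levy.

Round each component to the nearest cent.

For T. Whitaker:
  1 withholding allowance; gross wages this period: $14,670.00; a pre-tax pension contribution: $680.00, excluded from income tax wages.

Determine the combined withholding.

$3,383.24

Income Tax: taxable = $14,670.00 − $680.00 − 1×$490.00 = $13,500.00
  $903.00 + 31.04% × ($13,500.00 − $7,400.00) = $903.00 + 31.04% × $6,100.00 = $2,796.44
Social Insurance: 4% × $14,670.00 = $586.80
Total: $2,796.44 + $586.80 = $3,383.24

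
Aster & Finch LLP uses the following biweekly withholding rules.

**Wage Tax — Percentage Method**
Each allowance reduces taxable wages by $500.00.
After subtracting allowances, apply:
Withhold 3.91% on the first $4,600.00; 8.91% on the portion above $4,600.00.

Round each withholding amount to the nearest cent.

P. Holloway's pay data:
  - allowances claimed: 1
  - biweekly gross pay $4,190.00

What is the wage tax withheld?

$144.28

Wage Tax: taxable = $4,190.00 − 1×$500.00 = $3,690.00
  3.91% × $3,690.00 = $144.28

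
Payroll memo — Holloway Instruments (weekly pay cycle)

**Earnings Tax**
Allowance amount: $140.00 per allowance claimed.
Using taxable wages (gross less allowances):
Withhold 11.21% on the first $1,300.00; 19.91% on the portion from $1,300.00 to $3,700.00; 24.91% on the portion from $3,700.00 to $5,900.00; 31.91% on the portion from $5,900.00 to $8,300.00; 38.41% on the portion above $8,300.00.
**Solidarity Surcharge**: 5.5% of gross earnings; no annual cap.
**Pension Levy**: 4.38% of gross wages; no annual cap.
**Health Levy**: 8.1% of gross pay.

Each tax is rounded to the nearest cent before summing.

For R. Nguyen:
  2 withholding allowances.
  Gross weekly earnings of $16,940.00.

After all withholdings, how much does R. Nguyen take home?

$8,745.68

Earnings Tax: taxable = $16,940.00 − 2×$140.00 = $16,660.00
  $1,937.43 + 38.41% × ($16,660.00 − $8,300.00) = $1,937.43 + 38.41% × $8,360.00 = $5,148.51
Solidarity Surcharge: 5.5% × $16,940.00 = $931.70
Pension Levy: 4.38% × $16,940.00 = $741.97
Health Levy: 8.1% × $16,940.00 = $1,372.14
Total withheld: $5,148.51 + $931.70 + $741.97 + $1,372.14 = $8,194.32
Net pay: $16,940.00 − $8,194.32 = $8,745.68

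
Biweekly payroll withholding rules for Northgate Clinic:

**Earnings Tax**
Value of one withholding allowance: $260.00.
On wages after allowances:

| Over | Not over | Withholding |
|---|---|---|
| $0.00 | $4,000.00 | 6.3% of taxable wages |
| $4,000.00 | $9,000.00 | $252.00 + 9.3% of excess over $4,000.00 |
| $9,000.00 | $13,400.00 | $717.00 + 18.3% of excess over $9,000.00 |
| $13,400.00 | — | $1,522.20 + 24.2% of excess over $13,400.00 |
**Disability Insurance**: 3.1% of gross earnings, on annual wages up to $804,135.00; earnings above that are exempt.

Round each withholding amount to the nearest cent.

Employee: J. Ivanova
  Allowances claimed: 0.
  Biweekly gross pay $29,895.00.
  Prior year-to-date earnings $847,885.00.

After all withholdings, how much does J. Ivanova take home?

Earnings Tax: taxable = $29,895.00
  $1,522.20 + 24.2% × ($29,895.00 − $13,400.00) = $1,522.20 + 24.2% × $16,495.00 = $5,513.99
Disability Insurance: YTD $847,885.00 ≥ cap $804,135.00 → $0.00
Total withheld: $5,513.99 + $0.00 = $5,513.99
Net pay: $29,895.00 − $5,513.99 = $24,381.01

$24,381.01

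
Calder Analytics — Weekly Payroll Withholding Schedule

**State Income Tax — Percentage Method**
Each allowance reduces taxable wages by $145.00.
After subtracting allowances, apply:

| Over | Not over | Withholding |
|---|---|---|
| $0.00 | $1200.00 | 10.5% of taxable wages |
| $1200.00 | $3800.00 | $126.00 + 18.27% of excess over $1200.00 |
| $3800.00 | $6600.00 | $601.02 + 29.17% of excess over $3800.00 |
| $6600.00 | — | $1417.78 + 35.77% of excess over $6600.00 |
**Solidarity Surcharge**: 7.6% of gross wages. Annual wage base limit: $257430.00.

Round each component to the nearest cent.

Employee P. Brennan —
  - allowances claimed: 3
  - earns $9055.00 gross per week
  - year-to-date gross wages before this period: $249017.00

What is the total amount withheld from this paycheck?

$2779.72

State Income Tax: taxable = $9055.00 − 3×$145.00 = $8620.00
  $1417.78 + 35.77% × ($8620.00 − $6600.00) = $1417.78 + 35.77% × $2020.00 = $2140.33
Solidarity Surcharge: cap $257430.00 − YTD $249017.00 = $8413.00 subject; 7.6% × $8413.00 = $639.39
Total: $2140.33 + $639.39 = $2779.72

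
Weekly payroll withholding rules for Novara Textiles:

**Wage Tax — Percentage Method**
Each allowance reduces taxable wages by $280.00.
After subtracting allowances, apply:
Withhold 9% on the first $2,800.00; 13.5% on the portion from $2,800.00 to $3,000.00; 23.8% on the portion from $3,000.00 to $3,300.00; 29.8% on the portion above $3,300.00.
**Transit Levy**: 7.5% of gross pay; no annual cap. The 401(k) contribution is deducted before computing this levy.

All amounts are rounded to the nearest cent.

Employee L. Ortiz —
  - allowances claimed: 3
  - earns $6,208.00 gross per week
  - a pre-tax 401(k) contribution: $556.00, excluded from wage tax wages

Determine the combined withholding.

$1,224.88

Wage Tax: taxable = $6,208.00 − $556.00 − 3×$280.00 = $4,812.00
  $350.40 + 29.8% × ($4,812.00 − $3,300.00) = $350.40 + 29.8% × $1,512.00 = $800.98
Transit Levy: 7.5% × $5,652.00 = $423.90
Total: $800.98 + $423.90 = $1,224.88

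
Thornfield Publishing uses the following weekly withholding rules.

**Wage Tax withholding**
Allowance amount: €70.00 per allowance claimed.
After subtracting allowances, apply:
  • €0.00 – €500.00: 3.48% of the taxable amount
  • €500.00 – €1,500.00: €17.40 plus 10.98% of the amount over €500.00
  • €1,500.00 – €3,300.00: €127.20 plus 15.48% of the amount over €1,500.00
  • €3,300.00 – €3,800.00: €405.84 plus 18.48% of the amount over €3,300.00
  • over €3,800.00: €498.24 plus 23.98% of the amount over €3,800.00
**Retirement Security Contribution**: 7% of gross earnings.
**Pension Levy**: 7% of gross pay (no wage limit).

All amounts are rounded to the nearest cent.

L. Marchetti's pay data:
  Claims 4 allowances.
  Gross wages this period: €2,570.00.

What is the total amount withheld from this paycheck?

Wage Tax: taxable = €2,570.00 − 4×€70.00 = €2,290.00
  €127.20 + 15.48% × (€2,290.00 − €1,500.00) = €127.20 + 15.48% × €790.00 = €249.49
Retirement Security Contribution: 7% × €2,570.00 = €179.90
Pension Levy: 7% × €2,570.00 = €179.90
Total: €249.49 + €179.90 + €179.90 = €609.29

€609.29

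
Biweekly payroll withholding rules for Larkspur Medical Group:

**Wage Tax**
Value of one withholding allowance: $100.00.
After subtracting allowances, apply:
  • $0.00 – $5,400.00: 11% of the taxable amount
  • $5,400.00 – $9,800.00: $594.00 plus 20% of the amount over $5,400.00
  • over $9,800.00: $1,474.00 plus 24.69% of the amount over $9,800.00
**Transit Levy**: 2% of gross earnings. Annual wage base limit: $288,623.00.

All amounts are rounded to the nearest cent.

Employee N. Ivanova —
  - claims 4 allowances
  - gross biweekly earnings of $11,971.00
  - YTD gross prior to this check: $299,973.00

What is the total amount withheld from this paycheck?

$1,911.26

Wage Tax: taxable = $11,971.00 − 4×$100.00 = $11,571.00
  $1,474.00 + 24.69% × ($11,571.00 − $9,800.00) = $1,474.00 + 24.69% × $1,771.00 = $1,911.26
Transit Levy: YTD $299,973.00 ≥ cap $288,623.00 → $0.00
Total: $1,911.26 + $0.00 = $1,911.26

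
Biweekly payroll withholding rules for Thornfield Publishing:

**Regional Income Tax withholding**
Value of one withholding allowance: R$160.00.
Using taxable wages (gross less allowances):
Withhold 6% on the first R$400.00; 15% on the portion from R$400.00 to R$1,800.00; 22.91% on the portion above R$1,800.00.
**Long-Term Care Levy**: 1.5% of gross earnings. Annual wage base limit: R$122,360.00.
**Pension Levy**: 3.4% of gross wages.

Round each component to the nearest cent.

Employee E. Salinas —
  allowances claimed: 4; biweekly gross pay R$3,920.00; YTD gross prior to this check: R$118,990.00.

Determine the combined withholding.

R$756.90

Regional Income Tax: taxable = R$3,920.00 − 4×R$160.00 = R$3,280.00
  R$234.00 + 22.91% × (R$3,280.00 − R$1,800.00) = R$234.00 + 22.91% × R$1,480.00 = R$573.07
Long-Term Care Levy: cap R$122,360.00 − YTD R$118,990.00 = R$3,370.00 subject; 1.5% × R$3,370.00 = R$50.55
Pension Levy: 3.4% × R$3,920.00 = R$133.28
Total: R$573.07 + R$50.55 + R$133.28 = R$756.90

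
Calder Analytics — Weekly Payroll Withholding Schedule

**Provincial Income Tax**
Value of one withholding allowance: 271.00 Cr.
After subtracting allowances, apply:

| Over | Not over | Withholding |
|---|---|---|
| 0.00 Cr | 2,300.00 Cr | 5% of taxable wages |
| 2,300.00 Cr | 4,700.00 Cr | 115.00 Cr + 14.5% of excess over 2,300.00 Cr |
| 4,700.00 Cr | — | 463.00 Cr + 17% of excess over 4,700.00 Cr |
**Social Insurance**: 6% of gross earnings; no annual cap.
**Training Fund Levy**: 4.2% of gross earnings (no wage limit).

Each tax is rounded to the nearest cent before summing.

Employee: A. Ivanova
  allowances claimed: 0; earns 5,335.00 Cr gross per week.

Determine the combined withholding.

1,115.12 Cr

Provincial Income Tax: taxable = 5,335.00 Cr
  463.00 Cr + 17% × (5,335.00 Cr − 4,700.00 Cr) = 463.00 Cr + 17% × 635.00 Cr = 570.95 Cr
Social Insurance: 6% × 5,335.00 Cr = 320.10 Cr
Training Fund Levy: 4.2% × 5,335.00 Cr = 224.07 Cr
Total: 570.95 Cr + 320.10 Cr + 224.07 Cr = 1,115.12 Cr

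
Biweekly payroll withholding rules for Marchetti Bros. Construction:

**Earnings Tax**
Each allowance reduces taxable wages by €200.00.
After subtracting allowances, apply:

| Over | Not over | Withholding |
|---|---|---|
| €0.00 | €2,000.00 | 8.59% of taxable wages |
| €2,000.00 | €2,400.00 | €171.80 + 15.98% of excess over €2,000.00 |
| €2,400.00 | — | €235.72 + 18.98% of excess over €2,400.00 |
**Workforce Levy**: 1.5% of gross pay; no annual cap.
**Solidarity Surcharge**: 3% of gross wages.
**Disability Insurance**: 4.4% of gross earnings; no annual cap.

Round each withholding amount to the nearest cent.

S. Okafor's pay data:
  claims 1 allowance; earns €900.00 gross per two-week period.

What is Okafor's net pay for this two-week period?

Earnings Tax: taxable = €900.00 − 1×€200.00 = €700.00
  8.59% × €700.00 = €60.13
Workforce Levy: 1.5% × €900.00 = €13.50
Solidarity Surcharge: 3% × €900.00 = €27.00
Disability Insurance: 4.4% × €900.00 = €39.60
Total withheld: €60.13 + €13.50 + €27.00 + €39.60 = €140.23
Net pay: €900.00 − €140.23 = €759.77

€759.77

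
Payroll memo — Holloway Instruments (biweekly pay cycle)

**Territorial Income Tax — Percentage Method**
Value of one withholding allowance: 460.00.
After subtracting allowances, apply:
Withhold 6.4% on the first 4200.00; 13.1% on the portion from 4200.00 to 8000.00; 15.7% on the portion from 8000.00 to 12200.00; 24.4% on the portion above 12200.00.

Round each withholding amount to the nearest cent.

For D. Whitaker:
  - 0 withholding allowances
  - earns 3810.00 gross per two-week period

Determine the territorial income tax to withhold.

Territorial Income Tax: taxable = 3810.00
  6.4% × 3810.00 = 243.84

243.84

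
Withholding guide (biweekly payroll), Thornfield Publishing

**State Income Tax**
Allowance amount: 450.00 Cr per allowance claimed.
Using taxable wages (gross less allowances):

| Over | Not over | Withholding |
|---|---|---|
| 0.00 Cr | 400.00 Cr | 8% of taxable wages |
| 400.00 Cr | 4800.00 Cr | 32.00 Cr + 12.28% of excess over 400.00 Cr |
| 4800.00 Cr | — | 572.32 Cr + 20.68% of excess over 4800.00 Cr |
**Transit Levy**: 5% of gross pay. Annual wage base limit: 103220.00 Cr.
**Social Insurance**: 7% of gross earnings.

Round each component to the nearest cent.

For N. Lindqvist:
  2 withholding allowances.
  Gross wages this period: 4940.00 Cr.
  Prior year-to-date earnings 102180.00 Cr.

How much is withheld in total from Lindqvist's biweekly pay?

876.79 Cr

State Income Tax: taxable = 4940.00 Cr − 2×450.00 Cr = 4040.00 Cr
  32.00 Cr + 12.28% × (4040.00 Cr − 400.00 Cr) = 32.00 Cr + 12.28% × 3640.00 Cr = 478.99 Cr
Transit Levy: cap 103220.00 Cr − YTD 102180.00 Cr = 1040.00 Cr subject; 5% × 1040.00 Cr = 52.00 Cr
Social Insurance: 7% × 4940.00 Cr = 345.80 Cr
Total: 478.99 Cr + 52.00 Cr + 345.80 Cr = 876.79 Cr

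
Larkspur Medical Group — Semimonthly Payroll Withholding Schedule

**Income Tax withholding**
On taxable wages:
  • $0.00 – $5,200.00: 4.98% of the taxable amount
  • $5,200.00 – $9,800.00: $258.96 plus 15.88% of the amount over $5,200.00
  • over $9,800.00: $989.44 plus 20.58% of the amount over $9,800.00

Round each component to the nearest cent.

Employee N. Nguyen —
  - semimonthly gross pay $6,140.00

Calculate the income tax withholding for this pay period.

Income Tax: taxable = $6,140.00
  $258.96 + 15.88% × ($6,140.00 − $5,200.00) = $258.96 + 15.88% × $940.00 = $408.23

$408.23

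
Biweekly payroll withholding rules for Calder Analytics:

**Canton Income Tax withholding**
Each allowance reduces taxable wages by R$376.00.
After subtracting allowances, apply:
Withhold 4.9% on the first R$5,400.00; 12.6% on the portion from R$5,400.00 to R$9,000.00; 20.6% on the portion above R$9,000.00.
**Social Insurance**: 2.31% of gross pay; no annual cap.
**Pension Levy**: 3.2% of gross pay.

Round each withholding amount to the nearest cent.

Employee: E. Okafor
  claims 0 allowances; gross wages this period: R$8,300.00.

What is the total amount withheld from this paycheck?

R$1,087.33

Canton Income Tax: taxable = R$8,300.00
  R$264.60 + 12.6% × (R$8,300.00 − R$5,400.00) = R$264.60 + 12.6% × R$2,900.00 = R$630.00
Social Insurance: 2.31% × R$8,300.00 = R$191.73
Pension Levy: 3.2% × R$8,300.00 = R$265.60
Total: R$630.00 + R$191.73 + R$265.60 = R$1,087.33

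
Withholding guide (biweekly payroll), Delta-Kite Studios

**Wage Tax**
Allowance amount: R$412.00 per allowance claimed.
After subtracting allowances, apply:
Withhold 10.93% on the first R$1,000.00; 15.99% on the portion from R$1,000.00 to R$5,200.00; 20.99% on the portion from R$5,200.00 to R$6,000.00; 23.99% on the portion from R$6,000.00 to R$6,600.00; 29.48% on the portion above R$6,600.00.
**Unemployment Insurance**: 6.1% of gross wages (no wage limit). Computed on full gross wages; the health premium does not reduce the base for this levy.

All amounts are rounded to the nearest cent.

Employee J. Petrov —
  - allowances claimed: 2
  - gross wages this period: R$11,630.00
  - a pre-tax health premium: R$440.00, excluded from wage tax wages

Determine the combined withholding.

Wage Tax: taxable = R$11,630.00 − R$440.00 − 2×R$412.00 = R$10,366.00
  R$1,092.74 + 29.48% × (R$10,366.00 − R$6,600.00) = R$1,092.74 + 29.48% × R$3,766.00 = R$2,202.96
Unemployment Insurance: 6.1% × R$11,630.00 = R$709.43
Total: R$2,202.96 + R$709.43 = R$2,912.39

R$2,912.39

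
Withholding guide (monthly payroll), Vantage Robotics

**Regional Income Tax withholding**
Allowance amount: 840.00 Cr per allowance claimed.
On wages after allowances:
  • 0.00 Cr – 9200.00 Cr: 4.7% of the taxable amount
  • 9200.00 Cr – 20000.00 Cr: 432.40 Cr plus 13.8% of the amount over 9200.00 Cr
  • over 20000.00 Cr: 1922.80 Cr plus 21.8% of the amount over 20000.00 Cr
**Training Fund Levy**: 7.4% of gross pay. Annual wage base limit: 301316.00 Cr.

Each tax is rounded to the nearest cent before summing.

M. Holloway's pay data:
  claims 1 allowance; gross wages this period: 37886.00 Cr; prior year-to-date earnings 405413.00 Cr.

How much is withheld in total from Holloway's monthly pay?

5638.83 Cr

Regional Income Tax: taxable = 37886.00 Cr − 1×840.00 Cr = 37046.00 Cr
  1922.80 Cr + 21.8% × (37046.00 Cr − 20000.00 Cr) = 1922.80 Cr + 21.8% × 17046.00 Cr = 5638.83 Cr
Training Fund Levy: YTD 405413.00 Cr ≥ cap 301316.00 Cr → 0.00 Cr
Total: 5638.83 Cr + 0.00 Cr = 5638.83 Cr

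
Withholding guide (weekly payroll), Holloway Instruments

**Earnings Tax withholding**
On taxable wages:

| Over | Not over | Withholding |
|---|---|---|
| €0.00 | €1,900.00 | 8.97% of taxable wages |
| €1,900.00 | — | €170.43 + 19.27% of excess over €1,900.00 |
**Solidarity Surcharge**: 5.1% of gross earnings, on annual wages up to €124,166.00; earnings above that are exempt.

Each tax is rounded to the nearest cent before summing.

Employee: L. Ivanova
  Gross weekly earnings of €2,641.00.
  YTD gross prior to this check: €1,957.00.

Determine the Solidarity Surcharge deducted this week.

€134.69

Solidarity Surcharge: 5.1% × €2,641.00 = €134.69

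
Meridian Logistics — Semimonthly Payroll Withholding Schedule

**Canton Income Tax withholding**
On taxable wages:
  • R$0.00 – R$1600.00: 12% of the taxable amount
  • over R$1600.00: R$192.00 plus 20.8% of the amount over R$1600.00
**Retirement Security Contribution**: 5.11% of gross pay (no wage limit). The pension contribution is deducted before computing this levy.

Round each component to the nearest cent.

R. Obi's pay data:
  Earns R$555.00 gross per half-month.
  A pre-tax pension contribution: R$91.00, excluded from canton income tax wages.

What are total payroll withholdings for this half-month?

R$79.39

Canton Income Tax: taxable = R$555.00 − R$91.00 = R$464.00
  12% × R$464.00 = R$55.68
Retirement Security Contribution: 5.11% × R$464.00 = R$23.71
Total: R$55.68 + R$23.71 = R$79.39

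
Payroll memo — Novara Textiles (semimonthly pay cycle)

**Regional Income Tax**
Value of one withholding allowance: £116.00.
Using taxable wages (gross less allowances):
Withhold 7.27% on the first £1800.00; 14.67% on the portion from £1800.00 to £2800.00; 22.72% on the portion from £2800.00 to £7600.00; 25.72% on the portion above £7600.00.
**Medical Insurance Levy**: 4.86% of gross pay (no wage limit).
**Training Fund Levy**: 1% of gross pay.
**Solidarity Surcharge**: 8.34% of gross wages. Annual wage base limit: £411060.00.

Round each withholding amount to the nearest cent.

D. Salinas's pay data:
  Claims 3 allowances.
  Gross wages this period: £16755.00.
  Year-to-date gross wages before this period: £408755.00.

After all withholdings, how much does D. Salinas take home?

Regional Income Tax: taxable = £16755.00 − 3×£116.00 = £16407.00
  £1368.12 + 25.72% × (£16407.00 − £7600.00) = £1368.12 + 25.72% × £8807.00 = £3633.28
Medical Insurance Levy: 4.86% × £16755.00 = £814.29
Training Fund Levy: 1% × £16755.00 = £167.55
Solidarity Surcharge: cap £411060.00 − YTD £408755.00 = £2305.00 subject; 8.34% × £2305.00 = £192.24
Total withheld: £3633.28 + £814.29 + £167.55 + £192.24 = £4807.36
Net pay: £16755.00 − £4807.36 = £11947.64

£11947.64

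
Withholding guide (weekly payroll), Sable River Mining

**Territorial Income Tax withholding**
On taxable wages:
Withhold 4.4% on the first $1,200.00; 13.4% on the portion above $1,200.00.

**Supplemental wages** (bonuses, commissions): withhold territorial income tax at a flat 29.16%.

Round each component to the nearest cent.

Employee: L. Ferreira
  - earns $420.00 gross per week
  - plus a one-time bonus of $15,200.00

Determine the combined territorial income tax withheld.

$4,450.80

Territorial Income Tax: taxable = $420.00
  4.4% × $420.00 = $18.48
Supplemental (29.16% flat on bonus): 29.16% × $15,200.00 = $4,432.32
Total territorial income tax: $18.48 + $4,432.32 = $4,450.80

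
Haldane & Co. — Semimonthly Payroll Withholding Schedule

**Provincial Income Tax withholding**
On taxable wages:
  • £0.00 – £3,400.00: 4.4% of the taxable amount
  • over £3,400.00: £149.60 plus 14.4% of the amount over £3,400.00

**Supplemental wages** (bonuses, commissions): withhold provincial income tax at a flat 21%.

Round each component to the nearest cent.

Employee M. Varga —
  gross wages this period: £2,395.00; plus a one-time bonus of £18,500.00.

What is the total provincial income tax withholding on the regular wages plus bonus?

Provincial Income Tax: taxable = £2,395.00
  4.4% × £2,395.00 = £105.38
Supplemental (21% flat on bonus): 21% × £18,500.00 = £3,885.00
Total provincial income tax: £105.38 + £3,885.00 = £3,990.38

£3,990.38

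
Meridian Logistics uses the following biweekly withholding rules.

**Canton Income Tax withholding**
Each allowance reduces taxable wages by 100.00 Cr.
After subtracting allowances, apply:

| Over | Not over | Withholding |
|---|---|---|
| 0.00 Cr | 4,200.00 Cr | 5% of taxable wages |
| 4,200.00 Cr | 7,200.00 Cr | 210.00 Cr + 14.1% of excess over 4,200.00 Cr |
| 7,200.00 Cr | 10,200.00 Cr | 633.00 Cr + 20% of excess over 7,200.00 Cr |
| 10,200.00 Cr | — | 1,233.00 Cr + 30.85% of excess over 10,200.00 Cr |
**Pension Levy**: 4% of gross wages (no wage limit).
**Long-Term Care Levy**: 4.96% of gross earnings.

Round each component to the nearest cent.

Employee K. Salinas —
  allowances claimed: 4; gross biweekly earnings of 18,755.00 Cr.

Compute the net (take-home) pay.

Canton Income Tax: taxable = 18,755.00 Cr − 4×100.00 Cr = 18,355.00 Cr
  1,233.00 Cr + 30.85% × (18,355.00 Cr − 10,200.00 Cr) = 1,233.00 Cr + 30.85% × 8,155.00 Cr = 3,748.82 Cr
Pension Levy: 4% × 18,755.00 Cr = 750.20 Cr
Long-Term Care Levy: 4.96% × 18,755.00 Cr = 930.25 Cr
Total withheld: 3,748.82 Cr + 750.20 Cr + 930.25 Cr = 5,429.27 Cr
Net pay: 18,755.00 Cr − 5,429.27 Cr = 13,325.73 Cr

13,325.73 Cr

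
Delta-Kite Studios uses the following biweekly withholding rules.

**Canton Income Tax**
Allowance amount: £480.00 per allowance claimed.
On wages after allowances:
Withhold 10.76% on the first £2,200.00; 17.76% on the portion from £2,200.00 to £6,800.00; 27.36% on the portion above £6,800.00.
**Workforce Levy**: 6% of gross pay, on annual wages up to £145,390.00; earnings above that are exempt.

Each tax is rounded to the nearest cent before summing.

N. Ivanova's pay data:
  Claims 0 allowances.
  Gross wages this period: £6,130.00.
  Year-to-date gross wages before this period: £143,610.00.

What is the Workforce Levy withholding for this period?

£106.80

Workforce Levy: cap £145,390.00 − YTD £143,610.00 = £1,780.00 subject; 6% × £1,780.00 = £106.80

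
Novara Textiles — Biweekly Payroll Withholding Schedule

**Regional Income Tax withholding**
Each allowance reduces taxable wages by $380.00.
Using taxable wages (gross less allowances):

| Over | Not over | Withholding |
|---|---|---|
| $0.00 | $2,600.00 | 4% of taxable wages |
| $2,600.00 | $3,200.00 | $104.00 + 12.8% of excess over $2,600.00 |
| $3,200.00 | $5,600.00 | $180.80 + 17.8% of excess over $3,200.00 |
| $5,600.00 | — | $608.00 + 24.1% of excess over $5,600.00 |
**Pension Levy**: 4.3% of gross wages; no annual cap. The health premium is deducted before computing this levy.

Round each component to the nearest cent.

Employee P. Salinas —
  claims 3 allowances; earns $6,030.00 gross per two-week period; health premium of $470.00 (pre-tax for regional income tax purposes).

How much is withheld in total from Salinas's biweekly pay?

$637.04

Regional Income Tax: taxable = $6,030.00 − $470.00 − 3×$380.00 = $4,420.00
  $180.80 + 17.8% × ($4,420.00 − $3,200.00) = $180.80 + 17.8% × $1,220.00 = $397.96
Pension Levy: 4.3% × $5,560.00 = $239.08
Total: $397.96 + $239.08 = $637.04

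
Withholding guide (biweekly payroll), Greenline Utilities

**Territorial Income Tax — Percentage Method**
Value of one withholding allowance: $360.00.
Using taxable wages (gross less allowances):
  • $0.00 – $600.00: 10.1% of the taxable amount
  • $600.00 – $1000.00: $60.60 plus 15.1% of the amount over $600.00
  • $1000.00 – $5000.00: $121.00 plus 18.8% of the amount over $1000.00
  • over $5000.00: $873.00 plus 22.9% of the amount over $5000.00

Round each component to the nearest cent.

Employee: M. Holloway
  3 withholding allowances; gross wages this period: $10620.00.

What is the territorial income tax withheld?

$1912.66

Territorial Income Tax: taxable = $10620.00 − 3×$360.00 = $9540.00
  $873.00 + 22.9% × ($9540.00 − $5000.00) = $873.00 + 22.9% × $4540.00 = $1912.66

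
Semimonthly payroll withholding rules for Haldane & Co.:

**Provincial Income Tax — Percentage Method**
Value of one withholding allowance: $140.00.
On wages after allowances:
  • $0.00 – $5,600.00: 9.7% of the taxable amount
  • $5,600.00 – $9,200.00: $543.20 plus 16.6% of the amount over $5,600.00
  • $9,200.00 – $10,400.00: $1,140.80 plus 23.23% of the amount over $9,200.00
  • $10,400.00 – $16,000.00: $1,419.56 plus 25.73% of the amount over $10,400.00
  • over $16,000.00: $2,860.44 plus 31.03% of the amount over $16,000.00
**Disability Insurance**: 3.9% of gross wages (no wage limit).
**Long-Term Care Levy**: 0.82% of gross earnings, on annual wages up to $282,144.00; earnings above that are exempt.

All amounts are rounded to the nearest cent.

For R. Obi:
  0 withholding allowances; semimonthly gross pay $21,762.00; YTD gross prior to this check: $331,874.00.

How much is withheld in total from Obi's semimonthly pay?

$5,497.11

Provincial Income Tax: taxable = $21,762.00
  $2,860.44 + 31.03% × ($21,762.00 − $16,000.00) = $2,860.44 + 31.03% × $5,762.00 = $4,648.39
Disability Insurance: 3.9% × $21,762.00 = $848.72
Long-Term Care Levy: YTD $331,874.00 ≥ cap $282,144.00 → $0.00
Total: $4,648.39 + $848.72 + $0.00 = $5,497.11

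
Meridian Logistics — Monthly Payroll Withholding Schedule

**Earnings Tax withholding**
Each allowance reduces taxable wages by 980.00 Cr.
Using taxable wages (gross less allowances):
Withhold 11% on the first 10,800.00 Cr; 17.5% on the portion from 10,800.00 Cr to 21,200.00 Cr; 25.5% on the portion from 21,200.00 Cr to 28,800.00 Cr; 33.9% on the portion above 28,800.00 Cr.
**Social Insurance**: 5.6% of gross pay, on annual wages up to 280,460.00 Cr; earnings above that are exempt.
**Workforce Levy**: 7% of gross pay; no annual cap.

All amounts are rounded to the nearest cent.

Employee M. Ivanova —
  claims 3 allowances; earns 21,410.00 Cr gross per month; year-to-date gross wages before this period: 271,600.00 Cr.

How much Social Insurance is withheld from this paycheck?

Social Insurance: cap 280,460.00 Cr − YTD 271,600.00 Cr = 8,860.00 Cr subject; 5.6% × 8,860.00 Cr = 496.16 Cr

496.16 Cr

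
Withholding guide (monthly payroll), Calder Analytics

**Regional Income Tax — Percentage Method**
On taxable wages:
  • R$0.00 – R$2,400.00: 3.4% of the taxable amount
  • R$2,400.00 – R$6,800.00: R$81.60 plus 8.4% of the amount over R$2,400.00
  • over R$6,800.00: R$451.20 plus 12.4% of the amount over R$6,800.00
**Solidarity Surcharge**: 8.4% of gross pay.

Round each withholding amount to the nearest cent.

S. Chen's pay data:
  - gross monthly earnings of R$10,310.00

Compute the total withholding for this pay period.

Regional Income Tax: taxable = R$10,310.00
  R$451.20 + 12.4% × (R$10,310.00 − R$6,800.00) = R$451.20 + 12.4% × R$3,510.00 = R$886.44
Solidarity Surcharge: 8.4% × R$10,310.00 = R$866.04
Total: R$886.44 + R$866.04 = R$1,752.48

R$1,752.48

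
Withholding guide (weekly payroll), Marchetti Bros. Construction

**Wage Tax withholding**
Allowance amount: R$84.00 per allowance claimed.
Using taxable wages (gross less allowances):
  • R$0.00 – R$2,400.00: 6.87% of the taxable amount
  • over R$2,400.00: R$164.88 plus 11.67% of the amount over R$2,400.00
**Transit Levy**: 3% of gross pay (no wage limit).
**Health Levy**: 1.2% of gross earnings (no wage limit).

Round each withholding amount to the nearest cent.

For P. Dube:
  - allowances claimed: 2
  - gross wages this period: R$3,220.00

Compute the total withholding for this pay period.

R$376.21

Wage Tax: taxable = R$3,220.00 − 2×R$84.00 = R$3,052.00
  R$164.88 + 11.67% × (R$3,052.00 − R$2,400.00) = R$164.88 + 11.67% × R$652.00 = R$240.97
Transit Levy: 3% × R$3,220.00 = R$96.60
Health Levy: 1.2% × R$3,220.00 = R$38.64
Total: R$240.97 + R$96.60 + R$38.64 = R$376.21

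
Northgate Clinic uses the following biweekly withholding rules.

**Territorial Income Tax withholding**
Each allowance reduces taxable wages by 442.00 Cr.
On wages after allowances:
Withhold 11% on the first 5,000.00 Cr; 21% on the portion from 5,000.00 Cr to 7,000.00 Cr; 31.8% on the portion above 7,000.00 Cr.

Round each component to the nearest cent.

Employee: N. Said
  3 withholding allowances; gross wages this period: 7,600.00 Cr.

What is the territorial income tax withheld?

Territorial Income Tax: taxable = 7,600.00 Cr − 3×442.00 Cr = 6,274.00 Cr
  550.00 Cr + 21% × (6,274.00 Cr − 5,000.00 Cr) = 550.00 Cr + 21% × 1,274.00 Cr = 817.54 Cr

817.54 Cr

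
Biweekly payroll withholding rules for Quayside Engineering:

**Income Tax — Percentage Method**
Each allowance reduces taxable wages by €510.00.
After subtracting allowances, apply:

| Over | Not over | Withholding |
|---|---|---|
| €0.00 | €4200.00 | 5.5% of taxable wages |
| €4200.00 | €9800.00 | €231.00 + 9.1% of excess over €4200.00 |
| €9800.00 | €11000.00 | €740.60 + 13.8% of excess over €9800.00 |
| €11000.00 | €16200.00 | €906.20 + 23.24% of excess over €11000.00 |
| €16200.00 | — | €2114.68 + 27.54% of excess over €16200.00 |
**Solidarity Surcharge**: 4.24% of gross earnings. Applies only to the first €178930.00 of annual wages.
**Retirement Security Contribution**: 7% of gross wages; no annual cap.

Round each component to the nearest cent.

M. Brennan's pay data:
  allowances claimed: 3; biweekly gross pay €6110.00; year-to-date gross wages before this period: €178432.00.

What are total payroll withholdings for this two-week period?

€714.40

Income Tax: taxable = €6110.00 − 3×€510.00 = €4580.00
  €231.00 + 9.1% × (€4580.00 − €4200.00) = €231.00 + 9.1% × €380.00 = €265.58
Solidarity Surcharge: cap €178930.00 − YTD €178432.00 = €498.00 subject; 4.24% × €498.00 = €21.12
Retirement Security Contribution: 7% × €6110.00 = €427.70
Total: €265.58 + €21.12 + €427.70 = €714.40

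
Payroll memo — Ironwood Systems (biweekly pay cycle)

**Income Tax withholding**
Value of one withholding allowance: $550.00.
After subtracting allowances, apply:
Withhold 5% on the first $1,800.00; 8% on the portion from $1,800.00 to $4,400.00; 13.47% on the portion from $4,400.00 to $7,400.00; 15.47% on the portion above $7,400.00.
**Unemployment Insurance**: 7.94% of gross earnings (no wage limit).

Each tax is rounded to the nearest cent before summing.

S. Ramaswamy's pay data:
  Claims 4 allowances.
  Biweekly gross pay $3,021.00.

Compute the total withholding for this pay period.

Income Tax: taxable = $3,021.00 − 4×$550.00 = $821.00
  5% × $821.00 = $41.05
Unemployment Insurance: 7.94% × $3,021.00 = $239.87
Total: $41.05 + $239.87 = $280.92

$280.92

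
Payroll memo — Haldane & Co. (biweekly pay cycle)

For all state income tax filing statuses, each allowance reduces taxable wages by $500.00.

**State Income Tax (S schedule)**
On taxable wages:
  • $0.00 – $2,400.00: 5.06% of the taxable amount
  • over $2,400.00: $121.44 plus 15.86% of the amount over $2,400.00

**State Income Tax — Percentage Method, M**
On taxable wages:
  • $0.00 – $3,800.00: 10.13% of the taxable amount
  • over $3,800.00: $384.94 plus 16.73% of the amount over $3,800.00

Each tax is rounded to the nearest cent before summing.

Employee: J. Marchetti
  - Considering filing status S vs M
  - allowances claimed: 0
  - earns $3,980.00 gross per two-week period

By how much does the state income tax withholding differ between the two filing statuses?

$43.02

State Income Tax (S): taxable = $3,980.00
  $121.44 + 15.86% × ($3,980.00 − $2,400.00) = $121.44 + 15.86% × $1,580.00 = $372.03
State Income Tax (M): taxable = $3,980.00
  $384.94 + 16.73% × ($3,980.00 − $3,800.00) = $384.94 + 16.73% × $180.00 = $415.05
Difference: |$372.03 − $415.05| = $43.02 (higher under M)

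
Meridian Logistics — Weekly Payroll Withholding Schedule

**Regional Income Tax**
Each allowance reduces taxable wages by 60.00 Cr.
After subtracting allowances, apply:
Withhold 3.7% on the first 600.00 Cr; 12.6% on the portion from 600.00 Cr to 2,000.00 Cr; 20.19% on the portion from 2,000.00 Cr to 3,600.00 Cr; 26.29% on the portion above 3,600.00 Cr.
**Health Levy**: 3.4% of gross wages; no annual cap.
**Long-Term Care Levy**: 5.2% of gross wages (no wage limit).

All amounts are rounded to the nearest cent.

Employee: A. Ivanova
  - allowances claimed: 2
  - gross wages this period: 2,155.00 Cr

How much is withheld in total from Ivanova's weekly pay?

Regional Income Tax: taxable = 2,155.00 Cr − 2×60.00 Cr = 2,035.00 Cr
  198.60 Cr + 20.19% × (2,035.00 Cr − 2,000.00 Cr) = 198.60 Cr + 20.19% × 35.00 Cr = 205.67 Cr
Health Levy: 3.4% × 2,155.00 Cr = 73.27 Cr
Long-Term Care Levy: 5.2% × 2,155.00 Cr = 112.06 Cr
Total: 205.67 Cr + 73.27 Cr + 112.06 Cr = 391.00 Cr

391.00 Cr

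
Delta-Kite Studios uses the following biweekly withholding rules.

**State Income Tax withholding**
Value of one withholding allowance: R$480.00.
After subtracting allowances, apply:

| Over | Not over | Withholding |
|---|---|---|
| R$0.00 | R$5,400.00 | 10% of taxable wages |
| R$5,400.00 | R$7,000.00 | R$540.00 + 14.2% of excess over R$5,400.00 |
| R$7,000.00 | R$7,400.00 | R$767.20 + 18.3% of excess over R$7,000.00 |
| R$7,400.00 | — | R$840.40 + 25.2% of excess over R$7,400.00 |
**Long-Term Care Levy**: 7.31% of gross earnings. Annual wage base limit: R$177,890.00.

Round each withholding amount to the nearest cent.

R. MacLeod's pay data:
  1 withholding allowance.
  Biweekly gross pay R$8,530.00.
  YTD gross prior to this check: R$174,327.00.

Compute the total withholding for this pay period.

State Income Tax: taxable = R$8,530.00 − 1×R$480.00 = R$8,050.00
  R$840.40 + 25.2% × (R$8,050.00 − R$7,400.00) = R$840.40 + 25.2% × R$650.00 = R$1,004.20
Long-Term Care Levy: cap R$177,890.00 − YTD R$174,327.00 = R$3,563.00 subject; 7.31% × R$3,563.00 = R$260.46
Total: R$1,004.20 + R$260.46 = R$1,264.66

R$1,264.66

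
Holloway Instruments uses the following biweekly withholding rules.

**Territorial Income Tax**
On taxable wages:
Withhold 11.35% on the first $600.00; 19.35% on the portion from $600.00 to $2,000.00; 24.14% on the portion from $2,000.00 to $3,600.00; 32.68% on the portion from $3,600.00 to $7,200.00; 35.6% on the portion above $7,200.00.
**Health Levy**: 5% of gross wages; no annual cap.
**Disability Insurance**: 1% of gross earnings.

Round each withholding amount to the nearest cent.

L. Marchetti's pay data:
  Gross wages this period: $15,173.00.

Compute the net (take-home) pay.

Territorial Income Tax: taxable = $15,173.00
  $1,901.72 + 35.6% × ($15,173.00 − $7,200.00) = $1,901.72 + 35.6% × $7,973.00 = $4,740.11
Health Levy: 5% × $15,173.00 = $758.65
Disability Insurance: 1% × $15,173.00 = $151.73
Total withheld: $4,740.11 + $758.65 + $151.73 = $5,650.49
Net pay: $15,173.00 − $5,650.49 = $9,522.51

$9,522.51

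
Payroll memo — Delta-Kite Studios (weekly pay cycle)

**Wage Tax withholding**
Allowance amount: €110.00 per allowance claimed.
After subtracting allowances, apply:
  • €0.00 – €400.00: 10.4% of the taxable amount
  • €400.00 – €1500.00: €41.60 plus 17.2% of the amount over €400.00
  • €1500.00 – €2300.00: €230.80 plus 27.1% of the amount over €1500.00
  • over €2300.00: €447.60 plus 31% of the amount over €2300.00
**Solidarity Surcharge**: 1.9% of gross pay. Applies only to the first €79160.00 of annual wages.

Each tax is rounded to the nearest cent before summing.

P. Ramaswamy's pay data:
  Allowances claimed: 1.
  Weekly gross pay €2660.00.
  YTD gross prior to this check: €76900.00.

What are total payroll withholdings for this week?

Wage Tax: taxable = €2660.00 − 1×€110.00 = €2550.00
  €447.60 + 31% × (€2550.00 − €2300.00) = €447.60 + 31% × €250.00 = €525.10
Solidarity Surcharge: cap €79160.00 − YTD €76900.00 = €2260.00 subject; 1.9% × €2260.00 = €42.94
Total: €525.10 + €42.94 = €568.04

€568.04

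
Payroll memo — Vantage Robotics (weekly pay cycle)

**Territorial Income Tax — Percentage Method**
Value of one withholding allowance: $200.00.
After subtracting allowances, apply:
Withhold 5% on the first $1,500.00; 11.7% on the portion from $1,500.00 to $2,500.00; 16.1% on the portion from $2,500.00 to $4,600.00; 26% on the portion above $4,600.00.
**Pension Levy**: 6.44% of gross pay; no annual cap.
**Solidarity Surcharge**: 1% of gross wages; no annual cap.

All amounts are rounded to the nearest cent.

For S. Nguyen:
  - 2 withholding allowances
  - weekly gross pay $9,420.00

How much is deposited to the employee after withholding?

$7,039.85

Territorial Income Tax: taxable = $9,420.00 − 2×$200.00 = $9,020.00
  $530.10 + 26% × ($9,020.00 − $4,600.00) = $530.10 + 26% × $4,420.00 = $1,679.30
Pension Levy: 6.44% × $9,420.00 = $606.65
Solidarity Surcharge: 1% × $9,420.00 = $94.20
Total withheld: $1,679.30 + $606.65 + $94.20 = $2,380.15
Net pay: $9,420.00 − $2,380.15 = $7,039.85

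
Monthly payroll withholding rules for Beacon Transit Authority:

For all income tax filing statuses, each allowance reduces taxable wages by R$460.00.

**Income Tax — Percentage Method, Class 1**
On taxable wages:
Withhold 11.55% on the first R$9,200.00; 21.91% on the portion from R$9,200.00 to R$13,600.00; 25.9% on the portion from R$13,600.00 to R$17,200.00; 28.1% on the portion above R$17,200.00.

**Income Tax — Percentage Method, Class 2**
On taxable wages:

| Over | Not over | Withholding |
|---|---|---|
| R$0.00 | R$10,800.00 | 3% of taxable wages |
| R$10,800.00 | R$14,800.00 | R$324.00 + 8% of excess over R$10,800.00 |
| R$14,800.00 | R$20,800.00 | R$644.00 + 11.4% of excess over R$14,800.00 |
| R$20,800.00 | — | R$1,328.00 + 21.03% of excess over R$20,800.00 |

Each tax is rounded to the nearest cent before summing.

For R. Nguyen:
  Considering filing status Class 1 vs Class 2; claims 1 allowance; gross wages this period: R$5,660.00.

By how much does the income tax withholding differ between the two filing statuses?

Income Tax (Class 1): taxable = R$5,660.00 − 1×R$460.00 = R$5,200.00
  11.55% × R$5,200.00 = R$600.60
Income Tax (Class 2): taxable = R$5,660.00 − 1×R$460.00 = R$5,200.00
  3% × R$5,200.00 = R$156.00
Difference: |R$600.60 − R$156.00| = R$444.60 (higher under Class 1)

R$444.60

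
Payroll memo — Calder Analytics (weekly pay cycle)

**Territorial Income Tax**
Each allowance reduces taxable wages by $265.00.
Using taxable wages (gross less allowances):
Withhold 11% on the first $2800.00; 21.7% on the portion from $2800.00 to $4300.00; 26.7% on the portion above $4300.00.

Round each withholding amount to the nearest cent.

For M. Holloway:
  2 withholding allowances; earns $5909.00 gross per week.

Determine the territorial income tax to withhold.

Territorial Income Tax: taxable = $5909.00 − 2×$265.00 = $5379.00
  $633.50 + 26.7% × ($5379.00 − $4300.00) = $633.50 + 26.7% × $1079.00 = $921.59

$921.59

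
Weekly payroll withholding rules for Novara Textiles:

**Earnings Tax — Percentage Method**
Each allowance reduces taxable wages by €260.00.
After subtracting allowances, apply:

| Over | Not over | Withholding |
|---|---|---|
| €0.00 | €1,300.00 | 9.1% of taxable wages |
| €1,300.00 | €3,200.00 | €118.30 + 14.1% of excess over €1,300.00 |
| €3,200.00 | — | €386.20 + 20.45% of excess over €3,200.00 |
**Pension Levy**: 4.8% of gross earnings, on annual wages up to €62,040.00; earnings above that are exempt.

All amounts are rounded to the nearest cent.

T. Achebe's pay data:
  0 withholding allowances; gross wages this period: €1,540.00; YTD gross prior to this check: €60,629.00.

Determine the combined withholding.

Earnings Tax: taxable = €1,540.00
  €118.30 + 14.1% × (€1,540.00 − €1,300.00) = €118.30 + 14.1% × €240.00 = €152.14
Pension Levy: cap €62,040.00 − YTD €60,629.00 = €1,411.00 subject; 4.8% × €1,411.00 = €67.73
Total: €152.14 + €67.73 = €219.87

€219.87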